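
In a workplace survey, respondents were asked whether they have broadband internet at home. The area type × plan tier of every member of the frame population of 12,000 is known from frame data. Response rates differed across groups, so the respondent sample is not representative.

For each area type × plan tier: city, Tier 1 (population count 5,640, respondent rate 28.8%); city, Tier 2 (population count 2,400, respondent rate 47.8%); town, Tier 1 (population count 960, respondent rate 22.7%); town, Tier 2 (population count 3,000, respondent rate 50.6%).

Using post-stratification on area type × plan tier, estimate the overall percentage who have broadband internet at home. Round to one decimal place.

37.6%

Reweight to the known area type × plan tier distribution:
  city, Tier 1: (5,640/12,000) × 28.8 = 13.536
  city, Tier 2: (2,400/12,000) × 47.8 = 9.56
  town, Tier 1: (960/12,000) × 22.7 = 1.816
  town, Tier 2: (3,000/12,000) × 50.6 = 12.65
Post-stratified estimate = 37.562 → 37.6%.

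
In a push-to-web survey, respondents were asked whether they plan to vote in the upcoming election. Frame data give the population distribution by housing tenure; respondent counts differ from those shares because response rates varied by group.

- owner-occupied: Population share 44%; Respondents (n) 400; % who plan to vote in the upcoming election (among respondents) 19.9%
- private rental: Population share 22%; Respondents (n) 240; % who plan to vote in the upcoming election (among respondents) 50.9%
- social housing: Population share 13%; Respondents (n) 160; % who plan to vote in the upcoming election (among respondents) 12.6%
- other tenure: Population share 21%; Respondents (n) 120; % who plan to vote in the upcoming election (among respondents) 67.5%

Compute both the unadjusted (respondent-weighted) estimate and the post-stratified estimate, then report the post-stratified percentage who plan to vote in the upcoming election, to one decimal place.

35.8%

Unadjusted (pooled respondent) estimate weights by respondent counts:
  (400/920)×19.9 + (240/920)×50.9 + (160/920)×12.6 + (120/920)×67.5 = 32.9261%
Post-stratifying to population shares instead:
  0.44×19.9 + 0.22×50.9 + 0.13×12.6 + 0.21×67.5 = 35.767%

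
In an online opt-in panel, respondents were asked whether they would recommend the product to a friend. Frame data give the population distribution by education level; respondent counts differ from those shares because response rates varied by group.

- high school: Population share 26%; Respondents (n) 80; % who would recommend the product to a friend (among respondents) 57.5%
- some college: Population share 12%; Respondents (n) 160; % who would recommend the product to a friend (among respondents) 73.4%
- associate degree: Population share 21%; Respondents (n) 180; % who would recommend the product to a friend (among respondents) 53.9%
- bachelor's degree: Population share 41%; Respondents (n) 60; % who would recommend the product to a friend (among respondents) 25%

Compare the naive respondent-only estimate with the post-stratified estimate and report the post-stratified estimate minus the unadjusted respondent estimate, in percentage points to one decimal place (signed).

-12.1 percentage points

Without adjustment, the pooled respondent share is:
  (80/480)×57.5 + (160/480)×73.4 + (180/480)×53.9 + (60/480)×25 = 57.3875%
Post-stratifying to population shares instead:
  0.26×57.5 + 0.12×73.4 + 0.21×53.9 + 0.41×25 = 45.327%
Difference = 45.327 − 57.3875 = -12.0605 pp.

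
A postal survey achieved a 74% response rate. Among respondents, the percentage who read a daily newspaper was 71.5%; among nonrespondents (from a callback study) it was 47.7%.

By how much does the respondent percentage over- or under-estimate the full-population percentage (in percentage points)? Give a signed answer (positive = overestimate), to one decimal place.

Nonresponse fraction = 1 − 0.74 = 0.26.
Bias = (nonresponse fraction) × (respondent percentage − nonrespondent percentage)
     = 0.26 × (71.5 − 47.7) = 0.26 × 23.8 = 6.188.

+6.2 percentage points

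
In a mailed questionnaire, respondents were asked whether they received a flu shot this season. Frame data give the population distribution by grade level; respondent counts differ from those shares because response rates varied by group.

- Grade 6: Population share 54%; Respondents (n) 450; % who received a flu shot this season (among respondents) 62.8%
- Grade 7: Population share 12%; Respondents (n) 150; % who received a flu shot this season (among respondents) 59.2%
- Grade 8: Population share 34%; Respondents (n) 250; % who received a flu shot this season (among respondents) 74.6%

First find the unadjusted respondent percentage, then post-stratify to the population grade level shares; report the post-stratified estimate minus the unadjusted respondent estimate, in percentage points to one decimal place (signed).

+0.7 percentage points

Unadjusted (pooled respondent) estimate weights by respondent counts:
  (450/850)×62.8 + (150/850)×59.2 + (250/850)×74.6 = 65.6353%
Post-stratified estimate weights by population shares:
  0.54×62.8 + 0.12×59.2 + 0.34×74.6 = 66.38%
Difference = 66.38 − 65.6353 = 0.7447 pp.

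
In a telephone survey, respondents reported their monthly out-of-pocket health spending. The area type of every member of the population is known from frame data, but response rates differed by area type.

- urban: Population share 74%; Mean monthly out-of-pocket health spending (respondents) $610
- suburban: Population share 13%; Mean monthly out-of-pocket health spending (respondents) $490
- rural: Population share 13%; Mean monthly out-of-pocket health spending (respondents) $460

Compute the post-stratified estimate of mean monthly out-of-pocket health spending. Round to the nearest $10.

$570

Post-stratification weights by population share, not respondent share:
  urban: 0.74 × 610 = 451.4
  suburban: 0.13 × 490 = 63.7
  rural: 0.13 × 460 = 59.8
Post-stratified estimate = 574.9 → $570.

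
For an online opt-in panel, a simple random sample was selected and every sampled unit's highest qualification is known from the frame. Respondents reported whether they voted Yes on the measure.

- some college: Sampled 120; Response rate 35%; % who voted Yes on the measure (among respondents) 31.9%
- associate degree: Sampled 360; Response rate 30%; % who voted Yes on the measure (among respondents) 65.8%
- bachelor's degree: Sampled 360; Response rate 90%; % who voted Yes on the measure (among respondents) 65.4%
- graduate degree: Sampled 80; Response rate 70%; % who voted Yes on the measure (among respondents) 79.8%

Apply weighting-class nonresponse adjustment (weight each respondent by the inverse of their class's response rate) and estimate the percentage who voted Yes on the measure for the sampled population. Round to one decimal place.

Weighting each respondent by the inverse class response rate inflates each class back to its sampled size, so the class weight is n_sampled:
  some college: 120 × 31.9 = 3828
  associate degree: 360 × 65.8 = 23,688
  bachelor's degree: 360 × 65.4 = 23544
  graduate degree: 80 × 79.8 = 6384
Adjusted estimate = 57,444 / 920 = 62.4391 → 62.4%.

62.4%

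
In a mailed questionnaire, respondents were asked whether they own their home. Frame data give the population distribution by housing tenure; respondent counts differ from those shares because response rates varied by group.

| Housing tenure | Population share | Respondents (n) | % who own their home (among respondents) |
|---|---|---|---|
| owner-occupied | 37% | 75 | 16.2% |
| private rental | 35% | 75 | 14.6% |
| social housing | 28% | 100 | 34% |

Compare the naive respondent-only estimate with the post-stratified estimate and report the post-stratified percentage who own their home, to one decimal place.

20.6%

Naive respondent-only estimate (weights = respondent counts):
  (75/250)×16.2 + (75/250)×14.6 + (100/250)×34 = 22.84%
Post-stratifying to population shares instead:
  0.37×16.2 + 0.35×14.6 + 0.28×34 = 20.624%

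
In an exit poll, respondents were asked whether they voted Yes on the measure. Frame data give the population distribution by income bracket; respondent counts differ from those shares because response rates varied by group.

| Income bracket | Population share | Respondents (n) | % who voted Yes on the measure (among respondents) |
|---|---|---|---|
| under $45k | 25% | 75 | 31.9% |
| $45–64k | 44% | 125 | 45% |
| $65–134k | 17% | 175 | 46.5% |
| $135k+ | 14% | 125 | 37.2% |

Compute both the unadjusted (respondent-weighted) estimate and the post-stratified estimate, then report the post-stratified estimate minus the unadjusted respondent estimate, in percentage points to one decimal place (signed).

Naive respondent-only estimate (weights = respondent counts):
  (75/500)×31.9 + (125/500)×45 + (175/500)×46.5 + (125/500)×37.2 = 41.61%
Post-stratifying to population shares instead:
  0.25×31.9 + 0.44×45 + 0.17×46.5 + 0.14×37.2 = 40.888%
Difference = 40.888 − 41.61 = -0.722 pp.

-0.7 percentage points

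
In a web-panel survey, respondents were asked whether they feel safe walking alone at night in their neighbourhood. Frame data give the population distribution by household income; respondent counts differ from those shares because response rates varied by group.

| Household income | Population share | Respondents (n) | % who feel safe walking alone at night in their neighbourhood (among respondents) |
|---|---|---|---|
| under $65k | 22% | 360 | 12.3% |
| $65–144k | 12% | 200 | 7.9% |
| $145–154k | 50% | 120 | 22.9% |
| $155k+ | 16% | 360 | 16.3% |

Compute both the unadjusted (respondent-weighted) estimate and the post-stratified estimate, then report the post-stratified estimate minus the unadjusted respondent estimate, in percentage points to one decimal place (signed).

Without adjustment, the pooled respondent share is:
  (360/1040)×12.3 + (200/1040)×7.9 + (120/1040)×22.9 + (360/1040)×16.3 = 14.0615%
Post-stratifying to population shares instead:
  0.22×12.3 + 0.12×7.9 + 0.5×22.9 + 0.16×16.3 = 17.712%
Difference = 17.712 − 14.0615 = 3.6505 pp.

+3.7 percentage points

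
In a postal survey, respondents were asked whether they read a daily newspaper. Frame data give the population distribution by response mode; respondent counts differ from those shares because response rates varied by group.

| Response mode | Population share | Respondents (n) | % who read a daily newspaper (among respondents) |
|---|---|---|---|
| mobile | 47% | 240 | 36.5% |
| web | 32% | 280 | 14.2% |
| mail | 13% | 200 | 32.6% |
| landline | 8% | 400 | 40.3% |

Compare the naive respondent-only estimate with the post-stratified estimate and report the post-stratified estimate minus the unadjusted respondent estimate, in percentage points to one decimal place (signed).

Without adjustment, the pooled respondent share is:
  (240/1120)×36.5 + (280/1120)×14.2 + (200/1120)×32.6 + (400/1120)×40.3 = 31.5857%
Post-stratified estimate weights by population shares:
  0.47×36.5 + 0.32×14.2 + 0.13×32.6 + 0.08×40.3 = 29.161%
Difference = 29.161 − 31.5857 = -2.4247 pp.

-2.4 percentage points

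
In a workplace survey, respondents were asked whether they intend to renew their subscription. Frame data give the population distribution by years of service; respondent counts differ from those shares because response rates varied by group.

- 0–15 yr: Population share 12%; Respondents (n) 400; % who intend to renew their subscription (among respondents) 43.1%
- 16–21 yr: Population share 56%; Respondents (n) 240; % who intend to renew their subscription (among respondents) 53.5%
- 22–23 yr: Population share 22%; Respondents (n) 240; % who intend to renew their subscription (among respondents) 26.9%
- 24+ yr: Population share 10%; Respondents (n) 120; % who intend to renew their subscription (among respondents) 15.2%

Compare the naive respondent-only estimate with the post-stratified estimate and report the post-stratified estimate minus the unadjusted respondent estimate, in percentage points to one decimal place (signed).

Naive respondent-only estimate (weights = respondent counts):
  (400/1000)×43.1 + (240/1000)×53.5 + (240/1000)×26.9 + (120/1000)×15.2 = 38.36%
Post-stratified estimate weights by population shares:
  0.12×43.1 + 0.56×53.5 + 0.22×26.9 + 0.1×15.2 = 42.57%
Difference = 42.57 − 38.36 = 4.21 pp.

+4.2 percentage points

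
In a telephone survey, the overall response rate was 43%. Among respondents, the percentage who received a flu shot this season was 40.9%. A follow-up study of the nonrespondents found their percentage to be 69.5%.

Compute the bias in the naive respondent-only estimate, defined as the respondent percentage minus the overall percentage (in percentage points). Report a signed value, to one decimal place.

-16.3 percentage points

Nonresponse fraction = 1 − 0.43 = 0.57.
Bias = (nonresponse fraction) × (respondent percentage − nonrespondent percentage)
     = 0.57 × (40.9 − 69.5) = 0.57 × -28.6 = -16.302.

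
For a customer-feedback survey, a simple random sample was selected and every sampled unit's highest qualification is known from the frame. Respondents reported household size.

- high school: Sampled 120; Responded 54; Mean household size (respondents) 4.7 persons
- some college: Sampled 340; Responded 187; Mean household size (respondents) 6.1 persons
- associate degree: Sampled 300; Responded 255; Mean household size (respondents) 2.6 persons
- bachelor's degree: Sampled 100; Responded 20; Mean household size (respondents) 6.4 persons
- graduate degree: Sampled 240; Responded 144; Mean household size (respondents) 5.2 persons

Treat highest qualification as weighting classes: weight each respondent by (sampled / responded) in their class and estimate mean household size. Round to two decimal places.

Class response rates: high school 54/120 = 45%, some college 187/340 = 55%, associate degree 255/300 = 85%, bachelor's degree 20/100 = 20%, graduate degree 144/240 = 60%.
With weight = n_sampled/n_responded per class, the weighted class total is n_sampled:
  high school: 120 × 4.7 = 564
  some college: 340 × 6.1 = 2074
  associate degree: 300 × 2.6 = 780
  bachelor's degree: 100 × 6.4 = 640
  graduate degree: 240 × 5.2 = 1248
Adjusted estimate = 5306 / 1,100 = 4.82364 → 4.82.

4.82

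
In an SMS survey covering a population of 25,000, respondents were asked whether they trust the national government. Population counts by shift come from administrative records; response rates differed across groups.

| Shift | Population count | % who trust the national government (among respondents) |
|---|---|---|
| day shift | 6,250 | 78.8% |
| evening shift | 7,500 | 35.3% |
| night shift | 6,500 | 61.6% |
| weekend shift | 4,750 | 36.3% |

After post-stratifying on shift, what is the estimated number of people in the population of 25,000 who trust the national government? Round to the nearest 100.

Estimated count per cell = population count × respondent percentage:
  day shift: 6,250 × 78.8% = 4925
  evening shift: 7,500 × 35.3% = 2647.5
  night shift: 6,500 × 61.6% = 4004
  weekend shift: 4,750 × 36.3% = 1724.25
Estimated total = 13300.8 → 13,300.

13,300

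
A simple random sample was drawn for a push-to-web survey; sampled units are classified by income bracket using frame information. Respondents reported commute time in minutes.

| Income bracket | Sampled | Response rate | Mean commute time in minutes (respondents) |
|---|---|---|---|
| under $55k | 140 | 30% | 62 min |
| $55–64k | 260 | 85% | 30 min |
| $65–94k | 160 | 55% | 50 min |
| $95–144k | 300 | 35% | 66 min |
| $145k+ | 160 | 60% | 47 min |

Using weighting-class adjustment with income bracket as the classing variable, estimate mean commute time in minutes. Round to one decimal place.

50.8

Inverse-response-rate weighting restores each class to its sampled count, so class totals weight by n_sampled:
  under $55k: 140 × 62 = 8680
  $55–64k: 260 × 30 = 7800
  $65–94k: 160 × 50 = 8000
  $95–144k: 300 × 66 = 19,800
  $145k+: 160 × 47 = 7520
Adjusted estimate = 51,800 / 1,020 = 50.7843 → 50.8.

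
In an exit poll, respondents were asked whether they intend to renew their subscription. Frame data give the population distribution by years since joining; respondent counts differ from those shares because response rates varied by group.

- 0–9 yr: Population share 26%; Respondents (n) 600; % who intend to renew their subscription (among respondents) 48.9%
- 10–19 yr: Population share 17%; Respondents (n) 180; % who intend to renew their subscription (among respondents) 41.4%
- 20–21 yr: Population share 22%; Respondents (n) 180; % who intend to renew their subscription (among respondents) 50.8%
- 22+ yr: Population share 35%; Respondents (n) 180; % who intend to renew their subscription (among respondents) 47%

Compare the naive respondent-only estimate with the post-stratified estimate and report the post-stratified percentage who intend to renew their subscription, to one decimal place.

Naive respondent-only estimate (weights = respondent counts):
  (600/1140)×48.9 + (180/1140)×41.4 + (180/1140)×50.8 + (180/1140)×47 = 47.7158%
Reweighting by population years since joining shares:
  0.26×48.9 + 0.17×41.4 + 0.22×50.8 + 0.35×47 = 47.378%

47.4%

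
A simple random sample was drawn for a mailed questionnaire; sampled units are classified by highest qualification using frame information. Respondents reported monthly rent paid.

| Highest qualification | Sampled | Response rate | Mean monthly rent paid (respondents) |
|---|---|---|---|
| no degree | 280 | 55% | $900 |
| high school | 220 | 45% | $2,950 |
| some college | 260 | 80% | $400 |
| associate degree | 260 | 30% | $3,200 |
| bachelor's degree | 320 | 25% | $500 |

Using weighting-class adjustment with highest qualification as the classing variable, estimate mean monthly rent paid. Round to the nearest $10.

Each respondent's weight = sampled/responded in their class; summing within a class gives n_sampled, so:
  no degree: 280 × 900 = 252,000
  high school: 220 × 2950 = 649,000
  some college: 260 × 400 = 104,000
  associate degree: 260 × 3200 = 832,000
  bachelor's degree: 320 × 500 = 160,000
Adjusted estimate = 1,997,000 / 1,340 = 1490.3 → $1,490.

$1,490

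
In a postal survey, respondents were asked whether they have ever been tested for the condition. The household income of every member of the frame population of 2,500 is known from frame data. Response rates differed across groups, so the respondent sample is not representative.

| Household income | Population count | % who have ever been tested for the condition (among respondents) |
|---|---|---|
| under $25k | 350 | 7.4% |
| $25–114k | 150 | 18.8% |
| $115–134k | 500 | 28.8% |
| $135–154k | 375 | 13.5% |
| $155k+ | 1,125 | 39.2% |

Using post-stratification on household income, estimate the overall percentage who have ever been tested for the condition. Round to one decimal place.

27.6%

Post-stratification weights by population share, not respondent share:
  under $25k: (350/2,500) × 7.4 = 1.036
  $25–114k: (150/2,500) × 18.8 = 1.128
  $115–134k: (500/2,500) × 28.8 = 5.76
  $135–154k: (375/2,500) × 13.5 = 2.025
  $155k+: (1,125/2,500) × 39.2 = 17.64
Post-stratified estimate = 27.589 → 27.6%.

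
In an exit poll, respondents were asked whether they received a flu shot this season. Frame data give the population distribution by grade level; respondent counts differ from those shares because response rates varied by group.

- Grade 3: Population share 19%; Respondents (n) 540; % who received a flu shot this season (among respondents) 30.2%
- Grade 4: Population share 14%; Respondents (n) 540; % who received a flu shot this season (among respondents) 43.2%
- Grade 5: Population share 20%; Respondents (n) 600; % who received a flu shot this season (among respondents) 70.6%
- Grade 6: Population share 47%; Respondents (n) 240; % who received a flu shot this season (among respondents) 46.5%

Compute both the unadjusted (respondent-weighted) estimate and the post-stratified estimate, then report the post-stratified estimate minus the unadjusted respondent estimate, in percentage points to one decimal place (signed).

-0.8 percentage points

Naive respondent-only estimate (weights = respondent counts):
  (540/1920)×30.2 + (540/1920)×43.2 + (600/1920)×70.6 + (240/1920)×46.5 = 48.5187%
Post-stratifying to population shares instead:
  0.19×30.2 + 0.14×43.2 + 0.2×70.6 + 0.47×46.5 = 47.761%
Difference = 47.761 − 48.5187 = -0.7577 pp.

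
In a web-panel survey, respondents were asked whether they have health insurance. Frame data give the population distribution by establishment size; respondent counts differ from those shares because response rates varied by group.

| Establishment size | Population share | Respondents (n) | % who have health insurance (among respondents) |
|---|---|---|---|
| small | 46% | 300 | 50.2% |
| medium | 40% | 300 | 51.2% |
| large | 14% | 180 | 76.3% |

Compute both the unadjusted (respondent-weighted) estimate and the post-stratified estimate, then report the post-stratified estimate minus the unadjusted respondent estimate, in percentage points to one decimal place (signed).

-2.4 percentage points

Without adjustment, the pooled respondent share is:
  (300/780)×50.2 + (300/780)×51.2 + (180/780)×76.3 = 56.6077%
Post-stratified estimate weights by population shares:
  0.46×50.2 + 0.4×51.2 + 0.14×76.3 = 54.254%
Difference = 54.254 − 56.6077 = -2.3537 pp.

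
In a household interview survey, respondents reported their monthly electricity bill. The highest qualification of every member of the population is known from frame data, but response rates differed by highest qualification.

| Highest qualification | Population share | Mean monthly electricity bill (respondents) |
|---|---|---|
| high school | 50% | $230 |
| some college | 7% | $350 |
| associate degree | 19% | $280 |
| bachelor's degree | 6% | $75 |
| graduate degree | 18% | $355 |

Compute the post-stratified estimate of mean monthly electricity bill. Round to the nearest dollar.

$261

Each cell contributes population-share × respondent value:
  high school: 0.5 × 230 = 115
  some college: 0.07 × 350 = 24.5
  associate degree: 0.19 × 280 = 53.2
  bachelor's degree: 0.06 × 75 = 4.5
  graduate degree: 0.18 × 355 = 63.9
Post-stratified estimate = 261.1 → $261.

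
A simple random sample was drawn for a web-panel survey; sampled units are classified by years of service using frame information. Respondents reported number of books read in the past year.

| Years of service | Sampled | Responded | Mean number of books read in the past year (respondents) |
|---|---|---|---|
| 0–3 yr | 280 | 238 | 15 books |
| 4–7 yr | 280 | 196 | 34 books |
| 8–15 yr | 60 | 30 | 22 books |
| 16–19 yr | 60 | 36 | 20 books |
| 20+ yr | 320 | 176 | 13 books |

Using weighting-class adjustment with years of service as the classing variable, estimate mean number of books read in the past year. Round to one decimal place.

Response rates by class: 0–3 yr 238/280 = 85%, 4–7 yr 196/280 = 70%, 8–15 yr 30/60 = 50%, 16–19 yr 36/60 = 60%, 20+ yr 176/320 = 55%.
Each respondent's weight = sampled/responded in their class; summing within a class gives n_sampled, so:
  0–3 yr: 280 × 15 = 4200
  4–7 yr: 280 × 34 = 9520
  8–15 yr: 60 × 22 = 1320
  16–19 yr: 60 × 20 = 1200
  20+ yr: 320 × 13 = 4160
Adjusted estimate = 20,400 / 1,000 = 20.4 → 20.4.

20.4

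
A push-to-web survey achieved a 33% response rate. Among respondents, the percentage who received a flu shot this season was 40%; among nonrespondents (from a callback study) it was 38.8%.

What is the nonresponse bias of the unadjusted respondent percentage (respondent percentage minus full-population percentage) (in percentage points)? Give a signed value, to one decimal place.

Nonresponse fraction = 1 − 0.33 = 0.67.
Bias = (nonresponse fraction) × (respondent percentage − nonrespondent percentage)
     = 0.67 × (40 − 38.8) = 0.67 × 1.2 = 0.804.

+0.8 percentage points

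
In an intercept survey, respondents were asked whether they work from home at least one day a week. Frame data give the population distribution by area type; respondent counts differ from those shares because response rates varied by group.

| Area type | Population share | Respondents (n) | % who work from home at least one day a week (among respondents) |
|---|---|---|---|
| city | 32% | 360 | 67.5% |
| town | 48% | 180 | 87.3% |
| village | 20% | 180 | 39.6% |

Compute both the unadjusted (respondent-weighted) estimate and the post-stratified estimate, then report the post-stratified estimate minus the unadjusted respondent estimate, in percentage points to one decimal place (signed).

+5.9 percentage points

Without adjustment, the pooled respondent share is:
  (360/720)×67.5 + (180/720)×87.3 + (180/720)×39.6 = 65.475%
Post-stratified estimate weights by population shares:
  0.32×67.5 + 0.48×87.3 + 0.2×39.6 = 71.424%
Difference = 71.424 − 65.475 = 5.949 pp.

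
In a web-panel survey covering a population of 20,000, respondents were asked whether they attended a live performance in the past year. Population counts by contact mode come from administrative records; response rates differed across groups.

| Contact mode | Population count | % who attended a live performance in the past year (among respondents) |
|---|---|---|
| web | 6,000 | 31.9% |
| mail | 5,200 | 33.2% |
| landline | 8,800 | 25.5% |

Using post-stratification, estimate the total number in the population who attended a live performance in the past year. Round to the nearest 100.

Apply each group's respondent rate to its population count:
  web: 6,000 × 31.9% = 1914
  mail: 5,200 × 33.2% = 1726.4
  landline: 8,800 × 25.5% = 2244
Estimated total = 5884.4 → 5,900.

5,900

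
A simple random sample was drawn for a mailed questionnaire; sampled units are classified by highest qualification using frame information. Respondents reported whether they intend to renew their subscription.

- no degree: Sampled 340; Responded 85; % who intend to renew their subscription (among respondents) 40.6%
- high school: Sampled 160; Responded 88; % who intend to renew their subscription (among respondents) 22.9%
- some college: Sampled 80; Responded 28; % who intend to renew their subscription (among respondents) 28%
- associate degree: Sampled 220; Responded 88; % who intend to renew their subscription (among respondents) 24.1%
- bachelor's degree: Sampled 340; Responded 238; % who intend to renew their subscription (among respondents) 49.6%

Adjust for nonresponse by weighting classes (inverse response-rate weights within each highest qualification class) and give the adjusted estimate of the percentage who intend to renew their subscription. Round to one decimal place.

36.7%

Response rates by class: no degree 85/340 = 25%, high school 88/160 = 55%, some college 28/80 = 35%, associate degree 88/220 = 40%, bachelor's degree 238/340 = 70%.
With weight = n_sampled/n_responded per class, the weighted class total is n_sampled:
  no degree: 340 × 40.6 = 13,804
  high school: 160 × 22.9 = 3664
  some college: 80 × 28 = 2240
  associate degree: 220 × 24.1 = 5302
  bachelor's degree: 340 × 49.6 = 16,864
Adjusted estimate = 41,874 / 1,140 = 36.7316 → 36.7%.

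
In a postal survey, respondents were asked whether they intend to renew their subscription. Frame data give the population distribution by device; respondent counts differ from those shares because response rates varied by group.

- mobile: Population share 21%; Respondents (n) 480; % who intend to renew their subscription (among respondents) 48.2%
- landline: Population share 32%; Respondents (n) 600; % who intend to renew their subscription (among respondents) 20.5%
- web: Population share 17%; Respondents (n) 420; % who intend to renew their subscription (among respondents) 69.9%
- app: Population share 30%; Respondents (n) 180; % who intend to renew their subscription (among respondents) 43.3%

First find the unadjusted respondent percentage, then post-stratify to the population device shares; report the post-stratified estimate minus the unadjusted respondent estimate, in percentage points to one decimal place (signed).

Unadjusted (pooled respondent) estimate weights by respondent counts:
  (480/1680)×48.2 + (600/1680)×20.5 + (420/1680)×69.9 + (180/1680)×43.3 = 43.2071%
Post-stratifying to population shares instead:
  0.21×48.2 + 0.32×20.5 + 0.17×69.9 + 0.3×43.3 = 41.555%
Difference = 41.555 − 43.2071 = -1.6521 pp.

-1.7 percentage points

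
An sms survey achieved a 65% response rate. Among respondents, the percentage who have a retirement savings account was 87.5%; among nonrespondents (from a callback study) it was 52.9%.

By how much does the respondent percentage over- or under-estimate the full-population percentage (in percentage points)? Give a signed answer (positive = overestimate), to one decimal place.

Nonresponse fraction = 1 − 0.65 = 0.35.
Bias = (nonresponse fraction) × (respondent percentage − nonrespondent percentage)
     = 0.35 × (87.5 − 52.9) = 0.35 × 34.6 = 12.11.

+12.1 percentage points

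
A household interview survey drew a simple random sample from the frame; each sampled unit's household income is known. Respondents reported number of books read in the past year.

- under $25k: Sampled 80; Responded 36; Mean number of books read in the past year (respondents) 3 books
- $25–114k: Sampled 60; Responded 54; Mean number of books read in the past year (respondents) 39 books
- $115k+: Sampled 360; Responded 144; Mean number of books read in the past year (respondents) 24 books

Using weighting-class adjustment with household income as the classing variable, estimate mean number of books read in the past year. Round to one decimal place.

22.4

Class response rates: under $25k 36/80 = 45%, $25–114k 54/60 = 90%, $115k+ 144/360 = 40%.
Each respondent's weight = sampled/responded in their class; summing within a class gives n_sampled, so:
  under $25k: 80 × 3 = 240
  $25–114k: 60 × 39 = 2340
  $115k+: 360 × 24 = 8640
Adjusted estimate = 11,220 / 500 = 22.44 → 22.4.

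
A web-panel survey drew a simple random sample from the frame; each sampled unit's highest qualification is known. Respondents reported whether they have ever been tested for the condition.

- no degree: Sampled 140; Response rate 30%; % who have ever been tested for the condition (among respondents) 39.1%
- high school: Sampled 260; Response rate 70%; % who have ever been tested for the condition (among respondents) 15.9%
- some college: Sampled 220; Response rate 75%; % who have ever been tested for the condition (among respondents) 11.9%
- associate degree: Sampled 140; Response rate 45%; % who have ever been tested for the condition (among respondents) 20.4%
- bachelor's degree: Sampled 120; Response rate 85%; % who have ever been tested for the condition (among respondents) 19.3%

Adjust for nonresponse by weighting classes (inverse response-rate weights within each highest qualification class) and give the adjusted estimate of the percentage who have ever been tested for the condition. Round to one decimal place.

19.8%

Inverse-response-rate weighting restores each class to its sampled count, so class totals weight by n_sampled:
  no degree: 140 × 39.1 = 5474
  high school: 260 × 15.9 = 4134
  some college: 220 × 11.9 = 2618
  associate degree: 140 × 20.4 = 2856
  bachelor's degree: 120 × 19.3 = 2316
Adjusted estimate = 17,398 / 880 = 19.7705 → 19.8%.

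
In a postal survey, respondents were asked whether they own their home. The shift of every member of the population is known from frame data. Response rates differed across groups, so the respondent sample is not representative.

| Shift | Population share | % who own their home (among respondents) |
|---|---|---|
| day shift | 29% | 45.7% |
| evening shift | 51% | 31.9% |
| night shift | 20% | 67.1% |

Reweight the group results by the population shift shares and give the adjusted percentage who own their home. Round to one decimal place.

42.9%

Post-stratification weights by population share, not respondent share:
  day shift: 0.29 × 45.7 = 13.253
  evening shift: 0.51 × 31.9 = 16.269
  night shift: 0.2 × 67.1 = 13.42
Post-stratified estimate = 42.942 → 42.9%.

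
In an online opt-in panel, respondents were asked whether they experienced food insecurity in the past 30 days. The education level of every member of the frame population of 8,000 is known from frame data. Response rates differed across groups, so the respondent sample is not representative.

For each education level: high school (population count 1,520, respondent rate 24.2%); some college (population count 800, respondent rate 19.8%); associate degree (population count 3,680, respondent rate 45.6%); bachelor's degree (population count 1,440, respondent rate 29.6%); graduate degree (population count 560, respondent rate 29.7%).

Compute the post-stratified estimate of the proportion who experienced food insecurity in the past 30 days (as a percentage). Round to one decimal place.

Each cell contributes population-share × respondent value:
  high school: (1,520/8,000) × 24.2 = 4.598
  some college: (800/8,000) × 19.8 = 1.98
  associate degree: (3,680/8,000) × 45.6 = 20.976
  bachelor's degree: (1,440/8,000) × 29.6 = 5.328
  graduate degree: (560/8,000) × 29.7 = 2.079
Post-stratified estimate = 34.961 → 35.0%.

35.0%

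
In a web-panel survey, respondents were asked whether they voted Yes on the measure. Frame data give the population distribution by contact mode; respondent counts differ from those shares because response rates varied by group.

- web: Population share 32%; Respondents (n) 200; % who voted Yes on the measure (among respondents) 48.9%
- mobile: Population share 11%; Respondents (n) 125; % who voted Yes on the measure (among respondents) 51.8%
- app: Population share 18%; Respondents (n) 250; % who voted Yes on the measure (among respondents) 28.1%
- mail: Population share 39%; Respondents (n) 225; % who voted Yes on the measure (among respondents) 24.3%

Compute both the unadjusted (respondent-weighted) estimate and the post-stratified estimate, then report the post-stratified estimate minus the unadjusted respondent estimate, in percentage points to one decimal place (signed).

-0.1 percentage points

Naive respondent-only estimate (weights = respondent counts):
  (200/800)×48.9 + (125/800)×51.8 + (250/800)×28.1 + (225/800)×24.3 = 35.9344%
Reweighting by population contact mode shares:
  0.32×48.9 + 0.11×51.8 + 0.18×28.1 + 0.39×24.3 = 35.881%
Difference = 35.881 − 35.9344 = -0.0534 pp.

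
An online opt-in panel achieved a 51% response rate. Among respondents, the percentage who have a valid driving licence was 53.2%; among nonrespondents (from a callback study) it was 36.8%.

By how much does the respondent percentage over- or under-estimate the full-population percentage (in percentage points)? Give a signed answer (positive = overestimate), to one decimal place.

Nonresponse fraction = 1 − 0.51 = 0.49.
Bias = (nonresponse fraction) × (respondent percentage − nonrespondent percentage)
     = 0.49 × (53.2 − 36.8) = 0.49 × 16.4 = 8.036.

+8.0 percentage points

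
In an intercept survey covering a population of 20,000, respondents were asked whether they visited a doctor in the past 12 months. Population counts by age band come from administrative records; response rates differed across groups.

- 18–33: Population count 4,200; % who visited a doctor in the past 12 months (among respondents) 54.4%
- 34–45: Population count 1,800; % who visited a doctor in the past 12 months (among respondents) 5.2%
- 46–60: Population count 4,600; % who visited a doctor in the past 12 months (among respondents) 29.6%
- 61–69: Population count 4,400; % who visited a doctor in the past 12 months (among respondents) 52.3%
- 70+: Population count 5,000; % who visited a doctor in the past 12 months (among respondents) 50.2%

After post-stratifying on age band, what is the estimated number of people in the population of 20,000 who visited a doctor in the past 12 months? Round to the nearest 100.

8,600

Apply each group's respondent rate to its population count:
  18–33: 4,200 × 54.4% = 2284.8
  34–45: 1,800 × 5.2% = 93.6
  46–60: 4,600 × 29.6% = 1361.6
  61–69: 4,400 × 52.3% = 2301.2
  70+: 5,000 × 50.2% = 2510
Estimated total = 8551.2 → 8,600.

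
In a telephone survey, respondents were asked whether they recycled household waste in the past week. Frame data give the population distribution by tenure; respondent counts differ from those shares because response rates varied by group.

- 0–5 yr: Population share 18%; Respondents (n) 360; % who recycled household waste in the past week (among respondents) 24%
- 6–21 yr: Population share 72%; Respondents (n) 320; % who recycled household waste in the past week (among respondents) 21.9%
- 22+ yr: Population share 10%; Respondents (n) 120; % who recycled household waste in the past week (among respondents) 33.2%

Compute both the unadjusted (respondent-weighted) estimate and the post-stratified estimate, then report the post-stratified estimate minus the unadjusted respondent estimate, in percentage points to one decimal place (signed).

Unadjusted (pooled respondent) estimate weights by respondent counts:
  (360/800)×24 + (320/800)×21.9 + (120/800)×33.2 = 24.54%
Reweighting by population tenure shares:
  0.18×24 + 0.72×21.9 + 0.1×33.2 = 23.408%
Difference = 23.408 − 24.54 = -1.132 pp.

-1.1 percentage points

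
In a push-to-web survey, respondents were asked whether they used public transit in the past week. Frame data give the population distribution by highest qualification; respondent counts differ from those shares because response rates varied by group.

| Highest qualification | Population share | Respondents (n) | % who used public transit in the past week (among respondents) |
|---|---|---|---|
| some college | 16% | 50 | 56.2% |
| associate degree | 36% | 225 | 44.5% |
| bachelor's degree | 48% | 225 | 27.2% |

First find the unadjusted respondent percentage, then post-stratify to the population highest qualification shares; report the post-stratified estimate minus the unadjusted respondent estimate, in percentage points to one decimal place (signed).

+0.2 percentage points

Naive respondent-only estimate (weights = respondent counts):
  (50/500)×56.2 + (225/500)×44.5 + (225/500)×27.2 = 37.885%
Post-stratified estimate weights by population shares:
  0.16×56.2 + 0.36×44.5 + 0.48×27.2 = 38.068%
Difference = 38.068 − 37.885 = 0.183 pp.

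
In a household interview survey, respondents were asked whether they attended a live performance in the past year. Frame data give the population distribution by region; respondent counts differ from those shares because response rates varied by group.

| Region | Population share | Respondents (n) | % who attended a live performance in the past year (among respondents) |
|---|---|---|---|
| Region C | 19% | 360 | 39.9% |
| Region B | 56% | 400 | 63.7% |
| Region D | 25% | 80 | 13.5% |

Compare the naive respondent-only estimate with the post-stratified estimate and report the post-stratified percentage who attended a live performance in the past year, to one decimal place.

Unadjusted (pooled respondent) estimate weights by respondent counts:
  (360/840)×39.9 + (400/840)×63.7 + (80/840)×13.5 = 48.719%
Post-stratifying to population shares instead:
  0.19×39.9 + 0.56×63.7 + 0.25×13.5 = 46.628%

46.6%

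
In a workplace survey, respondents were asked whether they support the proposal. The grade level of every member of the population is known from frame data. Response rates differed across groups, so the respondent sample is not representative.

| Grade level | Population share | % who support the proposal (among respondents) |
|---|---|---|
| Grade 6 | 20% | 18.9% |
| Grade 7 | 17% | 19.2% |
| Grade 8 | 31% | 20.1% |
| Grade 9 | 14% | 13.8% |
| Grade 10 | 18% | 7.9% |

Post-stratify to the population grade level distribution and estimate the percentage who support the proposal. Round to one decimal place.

16.6%

Weight each group's respondent value by its population share:
  Grade 6: 0.2 × 18.9 = 3.78
  Grade 7: 0.17 × 19.2 = 3.264
  Grade 8: 0.31 × 20.1 = 6.231
  Grade 9: 0.14 × 13.8 = 1.932
  Grade 10: 0.18 × 7.9 = 1.422
Post-stratified estimate = 16.629 → 16.6%.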